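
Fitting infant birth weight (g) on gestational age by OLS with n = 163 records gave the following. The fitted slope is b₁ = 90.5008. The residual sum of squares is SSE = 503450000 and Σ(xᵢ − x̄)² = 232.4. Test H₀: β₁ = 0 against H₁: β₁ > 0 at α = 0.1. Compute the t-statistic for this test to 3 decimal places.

t = 0.780

MSE = SSE/(n − 2) = 503450000/161 = 3.12702e+06.
SE(b₁) = √(MSE/Sₓₓ) = √(3.12702e+06/232.4) = 115.997.
t = 90.5008 / 115.997 = 0.780.
df = n − 2 = 161.
One-sided p ≈ 0.2182, which is ≥ 0.1, so fail to reject H₀.
The data do not give significant evidence that the true slope on gestational age is positive.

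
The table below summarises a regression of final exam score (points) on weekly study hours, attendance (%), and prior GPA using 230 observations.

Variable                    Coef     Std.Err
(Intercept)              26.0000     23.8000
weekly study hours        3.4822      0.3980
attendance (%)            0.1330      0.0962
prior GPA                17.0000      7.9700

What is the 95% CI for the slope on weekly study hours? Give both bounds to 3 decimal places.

(2.698, 4.266)

Read off: b = 3.4822, SE = 0.3980 for weekly study hours.
df = n − k − 1 = 230 − 3 − 1 = 226.
t* = t_{0.025, 226} = 1.970516.
Margin = t* × SE = 1.970516 × 0.3980 = 0.78427.
CI: 3.4822 ± 0.78427 → (2.698, 4.266).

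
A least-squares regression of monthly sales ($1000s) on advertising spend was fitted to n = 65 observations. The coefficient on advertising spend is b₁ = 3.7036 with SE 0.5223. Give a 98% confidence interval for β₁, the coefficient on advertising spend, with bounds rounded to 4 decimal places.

df = n − 2 = 65 − 2 = 63.
t* = t_{0.01, 63} = 2.387008.
Margin = t* × SE = 2.387008 × 0.5223 = 1.246734.
CI: 3.7036 ± 1.246734 → (2.4569, 4.9503).
With 98% confidence, each one-unit increase in advertising spend is associated with a change of between 2.4569 and 4.9503 $1000s in monthly sales.

(2.4569, 4.9503)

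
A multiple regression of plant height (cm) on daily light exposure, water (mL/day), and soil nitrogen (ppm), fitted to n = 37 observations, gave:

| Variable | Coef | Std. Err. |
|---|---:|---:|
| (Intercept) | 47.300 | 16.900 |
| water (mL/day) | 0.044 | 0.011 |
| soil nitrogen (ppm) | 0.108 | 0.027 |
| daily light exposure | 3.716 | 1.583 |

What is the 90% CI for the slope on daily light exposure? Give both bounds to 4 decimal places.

Read off: b = 3.716, SE = 1.583 for daily light exposure.
df = n − k − 1 = 37 − 3 − 1 = 33.
t* = t_{0.05, 33} = 1.69236.
Margin = t* × SE = 1.69236 × 1.583 = 2.679006.
CI: 3.716 ± 2.679006 → (1.0370, 6.3950).

(1.0370, 6.3950)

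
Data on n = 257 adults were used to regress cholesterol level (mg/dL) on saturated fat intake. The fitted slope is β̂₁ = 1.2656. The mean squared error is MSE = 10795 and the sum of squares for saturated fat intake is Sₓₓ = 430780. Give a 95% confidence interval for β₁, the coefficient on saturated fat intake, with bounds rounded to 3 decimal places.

(0.954, 1.577)

SE(β̂₁) = √(MSE/Sₓₓ) = √(10795/430780) = 0.158301.
df = n − 2 = 255.
t* = t_{0.025, 255} = 1.969311.
Margin = t* × SE = 1.969311 × 0.158301 = 0.31174.
CI: 1.2656 ± 0.31174 → (0.954, 1.577).
With 95% confidence, each one-unit increase in saturated fat intake is associated with a change of between 0.954 and 1.577 mg/dL in cholesterol level.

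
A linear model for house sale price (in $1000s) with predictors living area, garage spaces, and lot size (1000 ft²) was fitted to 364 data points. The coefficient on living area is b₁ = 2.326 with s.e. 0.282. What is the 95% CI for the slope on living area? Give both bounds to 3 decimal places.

df = n − k − 1 = 364 − 3 − 1 = 360.
t* = t_{0.025, 360} = 1.966575.
Margin = t* × SE = 1.966575 × 0.282 = 0.55457.
CI: 2.326 ± 0.55457 → (1.771, 2.881).
With 95% confidence, each one-unit increase in living area is associated with a change of between 1.771 and 2.881 $1000s in house sale price, holding the other predictors fixed.

(1.771, 2.881)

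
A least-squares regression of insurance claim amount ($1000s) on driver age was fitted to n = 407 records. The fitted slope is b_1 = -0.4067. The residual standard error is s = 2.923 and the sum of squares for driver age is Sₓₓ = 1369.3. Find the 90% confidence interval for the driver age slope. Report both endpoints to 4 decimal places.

SE(b_1) = s/√Sₓₓ = 2.923/√1369.3 = 0.0789913.
df = n − 2 = 405.
t* = t_{0.05, 405} = 1.648625.
Margin = t* × SE = 1.648625 × 0.0789913 = 0.130227.
CI: -0.4067 ± 0.130227 → (-0.5369, -0.2765).
With 90% confidence, each one-unit increase in driver age is associated with a change of between -0.5369 and -0.2765 $1000s in insurance claim amount.

(-0.5369, -0.2765)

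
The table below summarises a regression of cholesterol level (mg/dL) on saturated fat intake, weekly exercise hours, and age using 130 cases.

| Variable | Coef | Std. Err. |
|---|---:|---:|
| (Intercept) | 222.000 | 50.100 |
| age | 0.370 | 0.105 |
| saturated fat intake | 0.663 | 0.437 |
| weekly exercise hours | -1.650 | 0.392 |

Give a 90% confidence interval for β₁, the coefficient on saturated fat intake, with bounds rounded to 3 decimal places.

(-0.061, 1.387)

Read off: b = 0.663, SE = 0.437 for saturated fat intake.
df = n − k − 1 = 130 − 3 − 1 = 126.
t* = t_{0.05, 126} = 1.657037.
Margin = t* × SE = 1.657037 × 0.437 = 0.72413.
CI: 0.663 ± 0.72413 → (-0.061, 1.387).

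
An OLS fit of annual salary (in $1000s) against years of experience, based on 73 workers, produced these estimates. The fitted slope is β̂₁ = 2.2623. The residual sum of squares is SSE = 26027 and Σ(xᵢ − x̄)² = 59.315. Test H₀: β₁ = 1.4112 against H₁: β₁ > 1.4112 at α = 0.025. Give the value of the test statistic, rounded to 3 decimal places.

t = 0.342

MSE = SSE/(n − 2) = 26027/71 = 366.577.
SE(β̂₁) = √(MSE/Sₓₓ) = √(366.577/59.315) = 2.486.
t = (2.2623 − 1.4112) / 2.486 = 0.342.
df = n − 2 = 71.
One-sided p ≈ 0.3665, which is ≥ 0.025, so fail to reject H₀.
The data do not give significant evidence that the true slope on years of experience exceeds 1.4112 $1000s per unit.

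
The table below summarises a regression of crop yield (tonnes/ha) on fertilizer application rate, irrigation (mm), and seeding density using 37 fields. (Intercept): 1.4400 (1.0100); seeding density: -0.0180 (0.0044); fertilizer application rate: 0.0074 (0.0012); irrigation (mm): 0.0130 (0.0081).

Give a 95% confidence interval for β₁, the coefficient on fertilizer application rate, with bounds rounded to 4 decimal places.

Read off: b = 0.0074, SE = 0.0012 for fertilizer application rate.
df = n − k − 1 = 37 − 3 − 1 = 33.
t* = t_{0.025, 33} = 2.034515.
Margin = t* × SE = 2.034515 × 0.0012 = 0.002441.
CI: 0.0074 ± 0.002441 → (0.0050, 0.0098).

(0.0050, 0.0098)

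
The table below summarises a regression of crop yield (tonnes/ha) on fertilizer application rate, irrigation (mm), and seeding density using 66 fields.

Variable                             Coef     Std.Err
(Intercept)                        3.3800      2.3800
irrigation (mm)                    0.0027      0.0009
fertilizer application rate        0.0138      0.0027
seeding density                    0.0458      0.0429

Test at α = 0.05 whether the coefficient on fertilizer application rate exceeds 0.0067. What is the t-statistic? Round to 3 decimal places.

t = 2.630

Read off: b = 0.0138, SE = 0.0027 for fertilizer application rate.
H₀: β₁ = 0.0067 vs H₁: β₁ > 0.0067.
t = (0.0138 − 0.0067) / 0.0027 = 2.630.
df = n − k − 1 = 66 − 3 − 1 = 62.
One-sided p ≈ 0.0054, which is < 0.05, so reject H₀.
There is evidence that the true slope on fertilizer application rate exceeds 0.0067 tonnes/ha per unit, holding the other predictors fixed.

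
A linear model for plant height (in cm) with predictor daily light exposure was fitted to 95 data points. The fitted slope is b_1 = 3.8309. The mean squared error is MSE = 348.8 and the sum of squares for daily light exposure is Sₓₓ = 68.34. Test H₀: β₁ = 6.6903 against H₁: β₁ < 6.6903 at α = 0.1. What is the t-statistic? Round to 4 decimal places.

t = -1.2657

SE(b_1) = √(MSE/Sₓₓ) = √(348.8/68.34) = 2.25918.
t = (3.8309 − 6.6903) / 2.25918 = -1.2657.
df = n − 2 = 93.
One-sided p ≈ 0.1044, which is ≥ 0.1, so fail to reject H₀.
The data do not give significant evidence that the true slope on daily light exposure is below 6.6903 cm per unit.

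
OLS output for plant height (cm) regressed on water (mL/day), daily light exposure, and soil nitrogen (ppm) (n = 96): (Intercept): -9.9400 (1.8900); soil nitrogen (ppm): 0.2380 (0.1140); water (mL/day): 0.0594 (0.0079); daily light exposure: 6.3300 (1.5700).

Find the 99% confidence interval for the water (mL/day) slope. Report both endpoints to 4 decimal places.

Read off: b = 0.0594, SE = 0.0079 for water (mL/day).
df = n − k − 1 = 96 − 3 − 1 = 92.
t* = t_{0.005, 92} = 2.63033.
Margin = t* × SE = 2.63033 × 0.0079 = 0.020780.
CI: 0.0594 ± 0.020780 → (0.0386, 0.0802).

(0.0386, 0.0802)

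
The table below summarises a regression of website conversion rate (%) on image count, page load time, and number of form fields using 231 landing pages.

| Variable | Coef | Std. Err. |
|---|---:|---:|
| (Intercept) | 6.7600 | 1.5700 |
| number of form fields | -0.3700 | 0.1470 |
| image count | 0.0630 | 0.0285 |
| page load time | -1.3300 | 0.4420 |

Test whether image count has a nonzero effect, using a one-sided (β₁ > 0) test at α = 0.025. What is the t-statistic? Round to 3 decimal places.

Read off: b = 0.0630, SE = 0.0285 for image count.
H₀: β₁ = 0 vs H₁: β₁ > 0.
t = 0.0630 / 0.0285 = 2.211.
df = n − k − 1 = 231 − 3 − 1 = 227.
One-sided p ≈ 0.0140, which is < 0.025, so reject H₀.
There is evidence that the true slope on image count is positive, holding the other predictors fixed.

t = 2.211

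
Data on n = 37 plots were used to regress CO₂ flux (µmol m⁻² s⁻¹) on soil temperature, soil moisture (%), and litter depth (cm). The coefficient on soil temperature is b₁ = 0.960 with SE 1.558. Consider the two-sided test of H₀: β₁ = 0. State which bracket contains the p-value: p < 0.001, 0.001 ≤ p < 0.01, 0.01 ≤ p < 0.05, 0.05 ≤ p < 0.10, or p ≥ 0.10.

p ≥ 0.10

t = 0.960 / 1.558 = 0.616.
df = n − k − 1 = 37 − 3 − 1 = 33.
Two-sided p = 2·P(T_{33} > |t|) ≈ 0.5420.
So p ≥ 0.10.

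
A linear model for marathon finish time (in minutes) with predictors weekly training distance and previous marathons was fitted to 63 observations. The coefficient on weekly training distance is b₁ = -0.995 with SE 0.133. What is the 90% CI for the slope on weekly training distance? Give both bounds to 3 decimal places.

df = n − k − 1 = 63 − 2 − 1 = 60.
t* = t_{0.05, 60} = 1.670649.
Margin = t* × SE = 1.670649 × 0.133 = 0.22220.
CI: -0.995 ± 0.22220 → (-1.217, -0.773).
With 90% confidence, each one-unit increase in weekly training distance is associated with a change of between -1.217 and -0.773 minutes in marathon finish time, holding the other predictors fixed.

(-1.217, -0.773)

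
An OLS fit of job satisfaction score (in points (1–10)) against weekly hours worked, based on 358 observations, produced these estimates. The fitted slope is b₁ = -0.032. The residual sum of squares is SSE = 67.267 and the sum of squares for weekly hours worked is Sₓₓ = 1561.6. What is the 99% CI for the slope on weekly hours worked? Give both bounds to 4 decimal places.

(-0.0605, -0.0035)

MSE = SSE/(n − 2) = 67.267/356 = 0.188952.
SE(b₁) = √(MSE/Sₓₓ) = √(0.188952/1561.6) = 0.011.
df = n − 2 = 356.
t* = t_{0.005, 356} = 2.58971.
Margin = t* × SE = 2.58971 × 0.011 = 0.028487.
CI: -0.032 ± 0.028487 → (-0.0605, -0.0035).
With 99% confidence, each one-unit increase in weekly hours worked is associated with a change of between -0.0605 and -0.0035 points (1–10) in job satisfaction score.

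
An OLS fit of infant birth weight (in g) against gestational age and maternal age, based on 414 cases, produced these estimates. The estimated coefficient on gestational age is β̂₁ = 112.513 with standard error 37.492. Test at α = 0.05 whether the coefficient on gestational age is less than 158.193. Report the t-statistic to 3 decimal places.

H₀: β₁ = 158.193 vs H₁: β₁ < 158.193.
t = (β̂₁ − β₁⁰)/SE = (112.513 − 158.193) / 37.492 = -1.218.
df = n − k − 1 = 414 − 2 − 1 = 411.
One-sided p ≈ 0.1119, which is ≥ 0.05, so fail to reject H₀.
The data do not give significant evidence that the true slope on gestational age is below 158.193 g per unit, holding the other predictors fixed.

t = -1.218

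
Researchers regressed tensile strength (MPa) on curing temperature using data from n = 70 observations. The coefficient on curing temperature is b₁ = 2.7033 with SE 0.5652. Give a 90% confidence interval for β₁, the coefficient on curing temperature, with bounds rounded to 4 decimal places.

df = n − 2 = 70 − 2 = 68.
t* = t_{0.05, 68} = 1.667572.
Margin = t* × SE = 1.667572 × 0.5652 = 0.942512.
CI: 2.7033 ± 0.942512 → (1.7608, 3.6458).
With 90% confidence, each one-unit increase in curing temperature is associated with a change of between 1.7608 and 3.6458 MPa in tensile strength.

(1.7608, 3.6458)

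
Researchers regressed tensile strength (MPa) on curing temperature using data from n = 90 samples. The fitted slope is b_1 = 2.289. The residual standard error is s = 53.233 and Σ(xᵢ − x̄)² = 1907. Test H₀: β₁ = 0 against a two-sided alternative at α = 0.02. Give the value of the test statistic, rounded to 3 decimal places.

t = 1.878

SE(b_1) = s/√Sₓₓ = 53.233/√1907 = 1.21901.
t = 2.289 / 1.21901 = 1.878.
df = n − 2 = 88.
Two-sided p ≈ 0.0637, which is ≥ 0.02, so fail to reject H₀.
The data do not give significant evidence of an association between curing temperature and tensile strength.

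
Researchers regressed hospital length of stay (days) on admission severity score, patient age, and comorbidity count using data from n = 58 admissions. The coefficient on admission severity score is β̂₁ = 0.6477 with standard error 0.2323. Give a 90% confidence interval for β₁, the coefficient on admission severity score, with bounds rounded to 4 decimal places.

(0.2589, 1.0365)

df = n − k − 1 = 58 − 3 − 1 = 54.
t* = t_{0.05, 54} = 1.673565.
Margin = t* × SE = 1.673565 × 0.2323 = 0.388769.
CI: 0.6477 ± 0.388769 → (0.2589, 1.0365).
With 90% confidence, each one-unit increase in admission severity score is associated with a change of between 0.2589 and 1.0365 days in hospital length of stay, holding the other predictors fixed.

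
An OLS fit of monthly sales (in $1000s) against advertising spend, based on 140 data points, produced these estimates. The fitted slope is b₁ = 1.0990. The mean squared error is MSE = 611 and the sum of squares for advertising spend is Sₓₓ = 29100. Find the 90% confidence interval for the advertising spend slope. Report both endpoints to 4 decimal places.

SE(b₁) = √(MSE/Sₓₓ) = √(611/29100) = 0.144902.
df = n − 2 = 138.
t* = t_{0.05, 138} = 1.65597.
Margin = t* × SE = 1.65597 × 0.144902 = 0.239953.
CI: 1.0990 ± 0.239953 → (0.8590, 1.3390).
With 90% confidence, each one-unit increase in advertising spend is associated with a change of between 0.8590 and 1.3390 $1000s in monthly sales.

(0.8590, 1.3390)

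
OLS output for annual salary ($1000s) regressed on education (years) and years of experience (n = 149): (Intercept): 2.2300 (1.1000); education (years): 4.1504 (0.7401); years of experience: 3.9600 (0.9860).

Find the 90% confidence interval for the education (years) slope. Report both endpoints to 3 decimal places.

Read off: b = 4.1504, SE = 0.7401 for education (years).
df = n − k − 1 = 149 − 2 − 1 = 146.
t* = t_{0.05, 146} = 1.655357.
Margin = t* × SE = 1.655357 × 0.7401 = 1.22513.
CI: 4.1504 ± 1.22513 → (2.925, 5.376).

(2.925, 5.376)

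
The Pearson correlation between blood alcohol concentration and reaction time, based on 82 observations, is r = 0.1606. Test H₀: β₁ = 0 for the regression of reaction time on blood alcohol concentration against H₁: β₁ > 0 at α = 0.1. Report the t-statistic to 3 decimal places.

t = 1.455

t = r·√(n − 2)/√(1 − r²) = 0.1606·√80/√0.974208 = 1.455.
df = n − 2 = 80.
One-sided p ≈ 0.0747, which is < 0.1, so reject H₀.
There is evidence of a linear association between blood alcohol concentration and reaction time.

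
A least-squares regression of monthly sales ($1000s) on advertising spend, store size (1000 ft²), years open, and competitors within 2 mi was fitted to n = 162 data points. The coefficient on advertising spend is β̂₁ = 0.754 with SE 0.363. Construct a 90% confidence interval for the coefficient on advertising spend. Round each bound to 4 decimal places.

df = n − k − 1 = 162 − 4 − 1 = 157.
t* = t_{0.05, 157} = 1.654617.
Margin = t* × SE = 1.654617 × 0.363 = 0.600626.
CI: 0.754 ± 0.600626 → (0.1534, 1.3546).
With 90% confidence, each one-unit increase in advertising spend is associated with a change of between 0.1534 and 1.3546 $1000s in monthly sales, holding the other predictors fixed.

(0.1534, 1.3546)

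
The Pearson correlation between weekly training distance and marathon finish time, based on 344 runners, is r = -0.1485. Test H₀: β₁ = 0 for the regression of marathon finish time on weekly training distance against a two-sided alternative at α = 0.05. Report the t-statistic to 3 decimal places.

t = -2.777

t = r·√(n − 2)/√(1 − r²) = -0.1485·√342/√0.977948 = -2.777.
df = n − 2 = 342.
Two-sided p ≈ 0.0058, which is < 0.05, so reject H₀.
There is evidence of a linear association between weekly training distance and marathon finish time.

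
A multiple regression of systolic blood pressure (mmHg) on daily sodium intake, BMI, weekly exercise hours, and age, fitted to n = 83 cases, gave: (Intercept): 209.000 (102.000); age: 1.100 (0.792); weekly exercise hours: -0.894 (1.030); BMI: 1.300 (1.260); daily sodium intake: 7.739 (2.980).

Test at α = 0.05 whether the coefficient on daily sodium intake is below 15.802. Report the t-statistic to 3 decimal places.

t = -2.706

Read off: b = 7.739, SE = 2.980 for daily sodium intake.
H₀: β₁ = 15.802 vs H₁: β₁ < 15.802.
t = (7.739 − 15.802) / 2.980 = -2.706.
df = n − k − 1 = 83 − 4 − 1 = 78.
One-sided p ≈ 0.0042, which is < 0.05, so reject H₀.
There is evidence that the true slope on daily sodium intake is below 15.802 mmHg per unit, holding the other predictors fixed.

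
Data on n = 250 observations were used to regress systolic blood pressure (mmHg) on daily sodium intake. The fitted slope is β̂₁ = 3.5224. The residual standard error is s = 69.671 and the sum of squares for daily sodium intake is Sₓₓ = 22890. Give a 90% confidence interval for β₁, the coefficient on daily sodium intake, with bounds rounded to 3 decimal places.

SE(β̂₁) = s/√Sₓₓ = 69.671/√22890 = 0.460499.
df = n − 2 = 248.
t* = t_{0.05, 248} = 1.651021.
Margin = t* × SE = 1.651021 × 0.460499 = 0.76029.
CI: 3.5224 ± 0.76029 → (2.762, 4.283).
With 90% confidence, each one-unit increase in daily sodium intake is associated with a change of between 2.762 and 4.283 mmHg in systolic blood pressure.

(2.762, 4.283)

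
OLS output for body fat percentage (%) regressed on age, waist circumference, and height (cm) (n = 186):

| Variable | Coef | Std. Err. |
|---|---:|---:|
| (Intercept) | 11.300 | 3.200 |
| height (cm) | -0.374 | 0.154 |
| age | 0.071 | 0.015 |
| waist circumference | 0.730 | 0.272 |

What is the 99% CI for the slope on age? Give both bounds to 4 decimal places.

Read off: b = 0.071, SE = 0.015 for age.
df = n − k − 1 = 186 − 3 − 1 = 182.
t* = t_{0.005, 182} = 2.603112.
Margin = t* × SE = 2.603112 × 0.015 = 0.039047.
CI: 0.071 ± 0.039047 → (0.0320, 0.1100).

(0.0320, 0.1100)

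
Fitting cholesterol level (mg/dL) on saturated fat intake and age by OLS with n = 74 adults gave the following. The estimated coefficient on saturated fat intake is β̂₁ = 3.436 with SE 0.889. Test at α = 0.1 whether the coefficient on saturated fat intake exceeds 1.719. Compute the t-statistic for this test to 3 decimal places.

H₀: β₁ = 1.719 vs H₁: β₁ > 1.719.
t = (β̂₁ − β₁⁰)/SE = (3.436 − 1.719) / 0.889 = 1.931.
df = n − k − 1 = 74 − 2 − 1 = 71.
One-sided p ≈ 0.0287, which is < 0.1, so reject H₀.
There is evidence that the true slope on saturated fat intake exceeds 1.719 mg/dL per unit, holding the other predictors fixed.

t = 1.931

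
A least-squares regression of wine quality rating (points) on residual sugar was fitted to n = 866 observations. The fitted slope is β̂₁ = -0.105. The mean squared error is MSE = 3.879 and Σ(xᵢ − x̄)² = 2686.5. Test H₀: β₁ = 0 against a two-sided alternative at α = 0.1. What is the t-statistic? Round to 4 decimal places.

SE(β̂₁) = √(MSE/Sₓₓ) = √(3.879/2686.5) = 0.0379985.
t = -0.105 / 0.0379985 = -2.7633.
df = n − 2 = 864.
Two-sided p ≈ 0.0058, which is < 0.1, so reject H₀.
There is evidence that residual sugar is associated with wine quality rating.

t = -2.7633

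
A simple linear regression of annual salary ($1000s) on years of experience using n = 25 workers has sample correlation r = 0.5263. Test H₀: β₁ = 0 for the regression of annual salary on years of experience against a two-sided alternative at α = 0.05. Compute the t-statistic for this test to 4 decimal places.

t = r·√(n − 2)/√(1 − r²) = 0.5263·√23/√0.723008 = 2.9684.
df = n − 2 = 23.
Two-sided p ≈ 0.0069, which is < 0.05, so reject H₀.
There is evidence of a linear association between years of experience and annual salary.

t = 2.9684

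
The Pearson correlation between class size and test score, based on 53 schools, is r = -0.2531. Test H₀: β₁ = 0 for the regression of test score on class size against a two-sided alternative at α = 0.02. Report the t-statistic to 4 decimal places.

t = r·√(n − 2)/√(1 − r²) = -0.2531·√51/√0.93594 = -1.8683.
df = n − 2 = 51.
Two-sided p ≈ 0.0675, which is ≥ 0.02, so fail to reject H₀.
The data do not give significant evidence of a linear association between class size and test score.

t = -1.8683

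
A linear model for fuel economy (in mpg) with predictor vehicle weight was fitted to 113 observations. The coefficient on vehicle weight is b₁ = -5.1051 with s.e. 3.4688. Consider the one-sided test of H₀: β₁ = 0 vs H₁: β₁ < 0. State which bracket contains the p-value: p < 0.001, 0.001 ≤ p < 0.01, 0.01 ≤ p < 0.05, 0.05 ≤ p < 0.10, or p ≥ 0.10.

t = -5.1051 / 3.4688 = -1.472.
df = n − 2 = 113 − 2 = 111.
One-sided p = P(T_{111} < t) ≈ 0.0720.
So 0.05 ≤ p < 0.10.

0.05 ≤ p < 0.10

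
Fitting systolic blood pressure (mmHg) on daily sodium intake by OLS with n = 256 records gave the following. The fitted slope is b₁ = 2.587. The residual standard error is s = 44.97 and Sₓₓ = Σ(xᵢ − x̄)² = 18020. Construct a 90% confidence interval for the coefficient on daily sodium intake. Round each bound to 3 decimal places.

(2.034, 3.140)

SE(b₁) = s/√Sₓₓ = 44.97/√18020 = 0.335001.
df = n − 2 = 254.
t* = t_{0.05, 254} = 1.650875.
Margin = t* × SE = 1.650875 × 0.335001 = 0.55304.
CI: 2.587 ± 0.55304 → (2.034, 3.140).
With 90% confidence, each one-unit increase in daily sodium intake is associated with a change of between 2.034 and 3.140 mmHg in systolic blood pressure.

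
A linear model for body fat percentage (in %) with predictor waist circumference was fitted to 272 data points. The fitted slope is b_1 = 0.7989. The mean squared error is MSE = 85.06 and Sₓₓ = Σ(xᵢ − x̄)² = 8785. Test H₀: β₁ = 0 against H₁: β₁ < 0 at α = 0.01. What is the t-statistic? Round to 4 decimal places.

t = 8.1190

SE(b_1) = √(MSE/Sₓₓ) = √(85.06/8785) = 0.0983993.
t = 0.7989 / 0.0983993 = 8.1190.
df = n − 2 = 270.
One-sided p ≈ 1.0000, which is ≥ 0.01, so fail to reject H₀.
The data do not give significant evidence that the true slope on waist circumference is negative.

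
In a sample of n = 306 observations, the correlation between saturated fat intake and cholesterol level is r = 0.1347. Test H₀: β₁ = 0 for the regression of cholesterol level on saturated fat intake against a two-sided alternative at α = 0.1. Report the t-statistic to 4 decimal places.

t = r·√(n − 2)/√(1 − r²) = 0.1347·√304/√0.981856 = 2.3702.
df = n − 2 = 304.
Two-sided p ≈ 0.0184, which is < 0.1, so reject H₀.
There is evidence of a linear association between saturated fat intake and cholesterol level.

t = 2.3702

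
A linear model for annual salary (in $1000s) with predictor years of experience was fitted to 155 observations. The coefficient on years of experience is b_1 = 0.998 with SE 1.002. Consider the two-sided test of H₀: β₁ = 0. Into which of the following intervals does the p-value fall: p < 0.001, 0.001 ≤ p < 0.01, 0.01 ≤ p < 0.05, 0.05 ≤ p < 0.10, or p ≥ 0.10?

t = 0.998 / 1.002 = 0.996.
df = n − 2 = 155 − 2 = 153.
Two-sided p = 2·P(T_{153} > |t|) ≈ 0.3208.
So p ≥ 0.10.

p ≥ 0.10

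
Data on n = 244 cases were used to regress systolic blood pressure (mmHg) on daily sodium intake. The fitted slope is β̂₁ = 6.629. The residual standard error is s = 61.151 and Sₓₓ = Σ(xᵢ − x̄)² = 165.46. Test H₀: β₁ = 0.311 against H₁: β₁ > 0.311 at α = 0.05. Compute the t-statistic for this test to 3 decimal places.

SE(β̂₁) = s/√Sₓₓ = 61.151/√165.46 = 4.75398.
t = (6.629 − 0.311) / 4.75398 = 1.329.
df = n − 2 = 242.
One-sided p ≈ 0.0926, which is ≥ 0.05, so fail to reject H₀.
The data do not give significant evidence that the true slope on daily sodium intake exceeds 0.311 mmHg per unit.

t = 1.329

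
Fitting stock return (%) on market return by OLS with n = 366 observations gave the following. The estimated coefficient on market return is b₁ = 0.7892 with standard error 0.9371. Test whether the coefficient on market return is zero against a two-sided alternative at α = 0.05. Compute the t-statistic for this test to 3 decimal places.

H₀: β₁ = 0 vs H₁: β₁ ≠ 0.
t = (b₁ − β₁⁰)/SE = 0.7892 / 0.9371 = 0.842.
df = n − 2 = 366 − 2 = 364.
Two-sided p ≈ 0.4002, which is ≥ 0.05, so fail to reject H₀.
The data do not give significant evidence of an association between market return and stock return.

t = 0.842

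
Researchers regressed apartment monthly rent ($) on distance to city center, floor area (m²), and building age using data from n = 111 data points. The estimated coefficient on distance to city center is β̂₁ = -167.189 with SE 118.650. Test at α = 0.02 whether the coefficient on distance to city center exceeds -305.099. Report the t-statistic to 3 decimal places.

H₀: β₁ = -305.099 vs H₁: β₁ > -305.099.
t = (β̂₁ − β₁⁰)/SE = (-167.189 − (-305.099)) / 118.650 = 1.162.
df = n − k − 1 = 111 − 3 − 1 = 107.
One-sided p ≈ 0.1238, which is ≥ 0.02, so fail to reject H₀.
The data do not give significant evidence that the true slope on distance to city center exceeds -305.099 $ per unit, holding the other predictors fixed.

t = 1.162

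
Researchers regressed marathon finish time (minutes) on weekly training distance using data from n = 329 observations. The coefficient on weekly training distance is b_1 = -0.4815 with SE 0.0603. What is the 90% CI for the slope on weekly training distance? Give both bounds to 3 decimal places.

df = n − 2 = 329 − 2 = 327.
t* = t_{0.05, 327} = 1.649527.
Margin = t* × SE = 1.649527 × 0.0603 = 0.09947.
CI: -0.4815 ± 0.09947 → (-0.581, -0.382).
With 90% confidence, each one-unit increase in weekly training distance is associated with a change of between -0.581 and -0.382 minutes in marathon finish time.

(-0.581, -0.382)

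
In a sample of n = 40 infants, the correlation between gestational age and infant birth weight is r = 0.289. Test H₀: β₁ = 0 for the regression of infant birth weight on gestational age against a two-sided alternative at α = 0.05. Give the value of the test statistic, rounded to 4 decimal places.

t = r·√(n − 2)/√(1 − r²) = 0.289·√38/√0.916479 = 1.8609.
df = n − 2 = 38.
Two-sided p ≈ 0.0705, which is ≥ 0.05, so fail to reject H₀.
The data do not give significant evidence of a linear association between gestational age and infant birth weight.

t = 1.8609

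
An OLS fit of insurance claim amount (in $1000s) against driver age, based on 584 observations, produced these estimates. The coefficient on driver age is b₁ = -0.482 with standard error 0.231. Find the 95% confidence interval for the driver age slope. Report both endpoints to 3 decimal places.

df = n − 2 = 584 − 2 = 582.
t* = t_{0.025, 582} = 1.964048.
Margin = t* × SE = 1.964048 × 0.231 = 0.45370.
CI: -0.482 ± 0.45370 → (-0.936, -0.028).
With 95% confidence, each one-unit increase in driver age is associated with a change of between -0.936 and -0.028 $1000s in insurance claim amount.

(-0.936, -0.028)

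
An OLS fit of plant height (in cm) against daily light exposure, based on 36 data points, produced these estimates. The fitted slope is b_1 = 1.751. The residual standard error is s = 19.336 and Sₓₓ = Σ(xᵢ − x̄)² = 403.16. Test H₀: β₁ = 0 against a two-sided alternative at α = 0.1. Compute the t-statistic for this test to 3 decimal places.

t = 1.818

SE(b_1) = s/√Sₓₓ = 19.336/√403.16 = 0.963004.
t = 1.751 / 0.963004 = 1.818.
df = n − 2 = 34.
Two-sided p ≈ 0.0778, which is < 0.1, so reject H₀.
There is evidence that daily light exposure is associated with plant height.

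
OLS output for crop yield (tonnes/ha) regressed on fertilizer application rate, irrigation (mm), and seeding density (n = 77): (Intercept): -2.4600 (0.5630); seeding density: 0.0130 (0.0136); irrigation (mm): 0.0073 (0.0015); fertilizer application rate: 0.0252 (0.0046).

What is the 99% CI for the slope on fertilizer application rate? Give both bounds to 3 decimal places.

(0.013, 0.037)

Read off: b = 0.0252, SE = 0.0046 for fertilizer application rate.
df = n − k − 1 = 77 − 3 − 1 = 73.
t* = t_{0.005, 73} = 2.644869.
Margin = t* × SE = 2.644869 × 0.0046 = 0.01217.
CI: 0.0252 ± 0.01217 → (0.013, 0.037).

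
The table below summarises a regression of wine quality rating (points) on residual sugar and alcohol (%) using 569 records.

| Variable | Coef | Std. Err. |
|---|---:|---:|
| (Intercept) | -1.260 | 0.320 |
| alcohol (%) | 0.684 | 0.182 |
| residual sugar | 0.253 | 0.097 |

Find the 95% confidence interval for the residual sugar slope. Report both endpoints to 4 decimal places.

Read off: b = 0.253, SE = 0.097 for residual sugar.
df = n − k − 1 = 569 − 2 − 1 = 566.
t* = t_{0.025, 566} = 1.964164.
Margin = t* × SE = 1.964164 × 0.097 = 0.190524.
CI: 0.253 ± 0.190524 → (0.0625, 0.4435).

(0.0625, 0.4435)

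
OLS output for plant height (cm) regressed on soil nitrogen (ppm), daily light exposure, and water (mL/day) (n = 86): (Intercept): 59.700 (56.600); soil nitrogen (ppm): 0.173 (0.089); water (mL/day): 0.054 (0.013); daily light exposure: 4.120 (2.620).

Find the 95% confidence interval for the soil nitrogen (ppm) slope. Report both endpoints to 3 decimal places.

(-0.004, 0.350)

Read off: b = 0.173, SE = 0.089 for soil nitrogen (ppm).
df = n − k − 1 = 86 − 3 − 1 = 82.
t* = t_{0.025, 82} = 1.989319.
Margin = t* × SE = 1.989319 × 0.089 = 0.17705.
CI: 0.173 ± 0.17705 → (-0.004, 0.350).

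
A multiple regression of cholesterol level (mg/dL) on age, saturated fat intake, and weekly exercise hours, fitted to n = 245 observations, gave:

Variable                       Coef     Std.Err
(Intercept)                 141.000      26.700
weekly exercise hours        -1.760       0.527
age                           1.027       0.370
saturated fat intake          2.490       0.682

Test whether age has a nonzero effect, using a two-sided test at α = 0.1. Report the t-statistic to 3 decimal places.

Read off: b = 1.027, SE = 0.370 for age.
H₀: β₁ = 0 vs H₁: β₁ ≠ 0.
t = 1.027 / 0.370 = 2.776.
df = n − k − 1 = 245 − 3 − 1 = 241.
Two-sided p ≈ 0.0059, which is < 0.1, so reject H₀.
There is evidence that age is associated with cholesterol level, holding the other predictors fixed.

t = 2.776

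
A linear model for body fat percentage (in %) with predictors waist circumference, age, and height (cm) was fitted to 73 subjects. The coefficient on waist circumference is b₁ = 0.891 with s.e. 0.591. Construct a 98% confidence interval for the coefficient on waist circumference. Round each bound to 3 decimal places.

df = n − k − 1 = 73 − 3 − 1 = 69.
t* = t_{0.01, 69} = 2.381615.
Margin = t* × SE = 2.381615 × 0.591 = 1.40753.
CI: 0.891 ± 1.40753 → (-0.517, 2.299).
With 98% confidence, each one-unit increase in waist circumference is associated with a change of between -0.517 and 2.299 % in body fat percentage, holding the other predictors fixed.

(-0.517, 2.299)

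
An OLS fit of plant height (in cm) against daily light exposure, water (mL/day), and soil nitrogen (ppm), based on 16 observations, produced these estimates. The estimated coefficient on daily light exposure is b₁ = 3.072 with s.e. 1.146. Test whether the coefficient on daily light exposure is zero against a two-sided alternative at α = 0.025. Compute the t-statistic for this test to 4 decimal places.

H₀: β₁ = 0 vs H₁: β₁ ≠ 0.
t = (b₁ − β₁⁰)/SE = 3.072 / 1.146 = 2.6806.
df = n − k − 1 = 16 − 3 − 1 = 12.
Two-sided p ≈ 0.0200, which is < 0.025, so reject H₀.
There is evidence that daily light exposure is associated with plant height, holding the other predictors fixed.

t = 2.6806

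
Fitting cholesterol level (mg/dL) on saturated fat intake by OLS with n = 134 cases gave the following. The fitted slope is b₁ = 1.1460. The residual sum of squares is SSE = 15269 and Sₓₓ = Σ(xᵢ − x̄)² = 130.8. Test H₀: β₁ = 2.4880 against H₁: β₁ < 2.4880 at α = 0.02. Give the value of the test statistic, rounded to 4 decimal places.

MSE = SSE/(n − 2) = 15269/132 = 115.674.
SE(b₁) = √(MSE/Sₓₓ) = √(115.674/130.8) = 0.940404.
t = (1.1460 − 2.4880) / 0.940404 = -1.4270.
df = n − 2 = 132.
One-sided p ≈ 0.0780, which is ≥ 0.02, so fail to reject H₀.
The data do not give significant evidence that the true slope on saturated fat intake is below 2.4880 mg/dL per unit.

t = -1.4270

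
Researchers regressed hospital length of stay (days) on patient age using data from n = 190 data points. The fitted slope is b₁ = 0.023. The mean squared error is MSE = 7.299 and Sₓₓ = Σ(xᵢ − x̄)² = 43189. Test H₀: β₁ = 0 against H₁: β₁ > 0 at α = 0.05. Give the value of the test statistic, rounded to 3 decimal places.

SE(b₁) = √(MSE/Sₓₓ) = √(7.299/43189) = 0.0130001.
t = 0.023 / 0.0130001 = 1.769.
df = n − 2 = 188.
One-sided p ≈ 0.0392, which is < 0.05, so reject H₀.
There is evidence that the true slope on patient age is positive.

t = 1.769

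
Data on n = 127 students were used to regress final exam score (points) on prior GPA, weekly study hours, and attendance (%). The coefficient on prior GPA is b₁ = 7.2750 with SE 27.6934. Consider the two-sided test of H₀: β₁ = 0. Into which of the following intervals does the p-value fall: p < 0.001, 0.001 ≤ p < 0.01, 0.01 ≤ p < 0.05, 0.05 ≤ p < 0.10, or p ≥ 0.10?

p ≥ 0.10

t = 7.2750 / 27.6934 = 0.263.
df = n − k − 1 = 127 − 3 − 1 = 123.
Two-sided p = 2·P(T_{123} > |t|) ≈ 0.7932.
So p ≥ 0.10.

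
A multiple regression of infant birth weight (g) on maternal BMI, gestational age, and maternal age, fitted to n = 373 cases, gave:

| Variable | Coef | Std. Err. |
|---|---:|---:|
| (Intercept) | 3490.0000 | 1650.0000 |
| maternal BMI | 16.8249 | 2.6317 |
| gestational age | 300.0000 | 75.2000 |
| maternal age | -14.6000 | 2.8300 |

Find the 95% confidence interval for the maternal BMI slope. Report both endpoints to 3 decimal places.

Read off: b = 16.8249, SE = 2.6317 for maternal BMI.
df = n − k − 1 = 373 − 3 − 1 = 369.
t* = t_{0.025, 369} = 1.966414.
Margin = t* × SE = 1.966414 × 2.6317 = 5.17501.
CI: 16.8249 ± 5.17501 → (11.650, 22.000).

(11.650, 22.000)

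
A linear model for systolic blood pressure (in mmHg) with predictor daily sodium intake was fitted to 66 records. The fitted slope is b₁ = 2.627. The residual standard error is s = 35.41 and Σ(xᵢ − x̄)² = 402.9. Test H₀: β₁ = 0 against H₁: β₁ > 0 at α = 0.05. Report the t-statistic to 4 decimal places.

t = 1.4891

SE(b₁) = s/√Sₓₓ = 35.41/√402.9 = 1.76412.
t = 2.627 / 1.76412 = 1.4891.
df = n − 2 = 64.
One-sided p ≈ 0.0707, which is ≥ 0.05, so fail to reject H₀.
The data do not give significant evidence that the true slope on daily sodium intake is positive.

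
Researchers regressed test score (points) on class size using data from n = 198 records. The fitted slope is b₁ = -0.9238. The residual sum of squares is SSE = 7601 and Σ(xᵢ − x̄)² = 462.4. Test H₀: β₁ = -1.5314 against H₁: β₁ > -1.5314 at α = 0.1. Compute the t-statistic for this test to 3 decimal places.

t = 2.098

MSE = SSE/(n − 2) = 7601/196 = 38.7806.
SE(b₁) = √(MSE/Sₓₓ) = √(38.7806/462.4) = 0.2896.
t = (-0.9238 − (-1.5314)) / 0.2896 = 2.098.
df = n − 2 = 196.
One-sided p ≈ 0.0186, which is < 0.1, so reject H₀.
There is evidence that the true slope on class size exceeds -1.5314 points per unit.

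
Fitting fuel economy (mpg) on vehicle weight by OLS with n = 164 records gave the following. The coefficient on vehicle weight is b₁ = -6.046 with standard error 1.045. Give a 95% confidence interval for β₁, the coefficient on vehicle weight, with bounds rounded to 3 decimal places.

df = n − 2 = 164 − 2 = 162.
t* = t_{0.025, 162} = 1.974716.
Margin = t* × SE = 1.974716 × 1.045 = 2.06358.
CI: -6.046 ± 2.06358 → (-8.110, -3.982).
With 95% confidence, each one-unit increase in vehicle weight is associated with a change of between -8.110 and -3.982 mpg in fuel economy.

(-8.110, -3.982)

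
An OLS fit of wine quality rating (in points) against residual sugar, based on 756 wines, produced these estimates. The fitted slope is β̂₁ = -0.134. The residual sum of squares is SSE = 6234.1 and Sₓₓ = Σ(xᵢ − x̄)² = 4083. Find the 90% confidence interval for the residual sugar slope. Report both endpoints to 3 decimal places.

MSE = SSE/(n − 2) = 6234.1/754 = 8.26804.
SE(β̂₁) = √(MSE/Sₓₓ) = √(8.26804/4083) = 0.0449999.
df = n − 2 = 754.
t* = t_{0.05, 754} = 1.646877.
Margin = t* × SE = 1.646877 × 0.0449999 = 0.07411.
CI: -0.134 ± 0.07411 → (-0.208, -0.060).
With 90% confidence, each one-unit increase in residual sugar is associated with a change of between -0.208 and -0.060 points in wine quality rating.

(-0.208, -0.060)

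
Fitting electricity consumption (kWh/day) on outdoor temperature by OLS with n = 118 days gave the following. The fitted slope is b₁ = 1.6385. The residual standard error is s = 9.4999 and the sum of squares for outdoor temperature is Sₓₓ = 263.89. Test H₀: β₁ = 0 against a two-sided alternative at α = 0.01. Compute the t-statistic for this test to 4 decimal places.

t = 2.8018

SE(b₁) = s/√Sₓₓ = 9.4999/√263.89 = 0.5848.
t = 1.6385 / 0.5848 = 2.8018.
df = n − 2 = 116.
Two-sided p ≈ 0.0060, which is < 0.01, so reject H₀.
There is evidence that outdoor temperature is associated with electricity consumption.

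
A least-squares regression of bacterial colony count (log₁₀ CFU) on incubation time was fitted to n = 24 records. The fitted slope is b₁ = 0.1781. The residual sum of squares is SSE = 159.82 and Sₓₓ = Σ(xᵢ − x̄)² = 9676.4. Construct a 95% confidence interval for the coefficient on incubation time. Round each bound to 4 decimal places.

(0.1213, 0.2349)

MSE = SSE/(n − 2) = 159.82/22 = 7.26455.
SE(b₁) = √(MSE/Sₓₓ) = √(7.26455/9676.4) = 0.0273998.
df = n − 2 = 22.
t* = t_{0.025, 22} = 2.073873.
Margin = t* × SE = 2.073873 × 0.0273998 = 0.056824.
CI: 0.1781 ± 0.056824 → (0.1213, 0.2349).
With 95% confidence, each one-unit increase in incubation time is associated with a change of between 0.1213 and 0.2349 log₁₀ CFU in bacterial colony count.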